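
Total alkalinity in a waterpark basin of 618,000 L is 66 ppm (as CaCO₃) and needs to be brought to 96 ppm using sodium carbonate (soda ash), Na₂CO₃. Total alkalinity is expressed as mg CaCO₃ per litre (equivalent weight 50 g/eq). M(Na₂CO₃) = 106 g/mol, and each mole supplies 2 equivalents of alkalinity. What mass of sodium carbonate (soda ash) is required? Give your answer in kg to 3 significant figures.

19.7 kg

Alkalinity to add: (96 − 66) = 30 mg/L as CaCO₃ × 618,000 L = 18,540 g as CaCO₃.
Equivalents: 18,540 g ÷ 50 g/eq = 370.8 eq.
Each mole of Na₂CO₃ supplies 2 eq, so 370.8 / 2 = 185.4 mol.
Mass: 185.4 mol × 106 g/mol = 19,650 g.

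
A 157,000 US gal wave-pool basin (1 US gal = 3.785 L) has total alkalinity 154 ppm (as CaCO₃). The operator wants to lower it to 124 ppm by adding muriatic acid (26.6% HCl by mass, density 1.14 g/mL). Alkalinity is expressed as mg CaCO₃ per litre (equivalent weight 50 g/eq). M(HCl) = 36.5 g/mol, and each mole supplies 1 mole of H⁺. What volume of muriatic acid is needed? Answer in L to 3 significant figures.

42.9 L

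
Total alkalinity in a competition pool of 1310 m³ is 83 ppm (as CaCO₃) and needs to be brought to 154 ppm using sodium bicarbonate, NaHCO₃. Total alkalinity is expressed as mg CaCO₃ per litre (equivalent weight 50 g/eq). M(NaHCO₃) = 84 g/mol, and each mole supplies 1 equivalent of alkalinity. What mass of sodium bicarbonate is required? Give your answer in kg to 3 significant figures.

Volume: 1310 m³ = 1,310,000 L.
Alkalinity to add: (154 − 83) = 71 mg/L as CaCO₃ × 1,310,000 L = 93,010 g as CaCO₃.
Equivalents: 93,010 g ÷ 50 g/eq = 1860 eq.
NaHCO₃ supplies 1 eq per mole → 1860 mol.
Mass: 1860 mol × 84 g/mol = 156,300 g.

156 kg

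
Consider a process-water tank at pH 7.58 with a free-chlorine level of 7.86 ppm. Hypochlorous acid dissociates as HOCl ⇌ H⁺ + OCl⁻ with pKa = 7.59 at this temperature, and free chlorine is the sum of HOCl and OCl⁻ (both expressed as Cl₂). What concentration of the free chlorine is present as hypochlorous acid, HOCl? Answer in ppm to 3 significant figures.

3.98 ppm

[OCl⁻]/[HOCl] = 10^(pH − pKa) = 10^(7.58 − 7.59) = 10^-0.01 = 0.9772.
Fraction as HOCl = 1 / (1 + 0.9772) = 0.5058.
HOCl = 0.5058 × 7.86 ppm = 3.975 ppm.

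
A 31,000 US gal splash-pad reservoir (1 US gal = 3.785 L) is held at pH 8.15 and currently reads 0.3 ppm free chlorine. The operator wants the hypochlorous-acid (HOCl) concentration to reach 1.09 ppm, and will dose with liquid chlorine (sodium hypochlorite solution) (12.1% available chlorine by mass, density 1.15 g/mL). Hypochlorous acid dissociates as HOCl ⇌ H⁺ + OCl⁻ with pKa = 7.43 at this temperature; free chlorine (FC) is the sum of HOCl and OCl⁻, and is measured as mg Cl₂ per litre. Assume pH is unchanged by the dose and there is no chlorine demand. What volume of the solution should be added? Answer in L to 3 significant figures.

Volume: 31,000 US gal × 3.785 L/gal = 117,335 L.
[OCl⁻]/[HOCl] = 10^(pH − pKa) = 10^(8.15 − 7.43) = 5.248; fraction as HOCl = 1/(1 + 5.248) = 0.16.
Free chlorine required for 1.09 ppm HOCl: 1.09 / 0.16 = 6.81 ppm.
FC to add: 6.81 − 0.3 = 6.51 mg/L as Cl₂.
Cl₂ equivalent: 6.51 mg/L × 117,335 L = 763.9 g.
Product at 12.1% available Cl: 763.9 / 0.121 = 6313 g.
Volume: 6313 g ÷ 1.15 g/mL = 5490 mL.

5.49 L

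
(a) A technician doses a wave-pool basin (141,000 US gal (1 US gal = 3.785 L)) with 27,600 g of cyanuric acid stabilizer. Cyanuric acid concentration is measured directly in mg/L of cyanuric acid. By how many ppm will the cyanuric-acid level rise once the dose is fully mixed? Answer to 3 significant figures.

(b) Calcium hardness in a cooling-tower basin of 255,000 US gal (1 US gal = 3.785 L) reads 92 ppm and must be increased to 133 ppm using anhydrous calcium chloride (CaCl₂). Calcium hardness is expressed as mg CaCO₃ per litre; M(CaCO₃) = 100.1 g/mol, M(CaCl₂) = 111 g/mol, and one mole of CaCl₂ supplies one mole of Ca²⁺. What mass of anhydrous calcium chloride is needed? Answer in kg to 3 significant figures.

(a) Volume: 141,000 US gal × 3.785 L/gal = 533,685 L.
(a) Rise: 27,600 g / 533,685 L × 1000 = 51.72 mg/L.

(b) Volume: 255,000 US gal × 3.785 L/gal = 965,175 L.
(b) Hardness to add: (133 − 92) = 41 mg/L as CaCO₃ × 965,175 L = 39,570 g as CaCO₃.
(b) Moles of Ca²⁺ (1 mol Ca²⁺ ≡ 1 mol CaCO₃): 39,570 / 100.1 g/mol = 395.3 mol.
(b) Mass of CaCl₂: 395.3 × 111 = 43,880 g.

(a) 51.7 ppm; (b) 43.9 kg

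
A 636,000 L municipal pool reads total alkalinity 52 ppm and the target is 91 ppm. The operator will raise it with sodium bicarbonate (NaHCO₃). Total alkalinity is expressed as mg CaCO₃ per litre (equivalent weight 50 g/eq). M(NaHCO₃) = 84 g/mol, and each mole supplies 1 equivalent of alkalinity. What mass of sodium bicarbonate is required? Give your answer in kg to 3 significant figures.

Alkalinity to add: (91 − 52) = 39 mg/L as CaCO₃ × 636,000 L = 24,800 g as CaCO₃.
Equivalents: 24,800 g ÷ 50 g/eq = 496.1 eq.
NaHCO₃ supplies 1 eq per mole → 496.1 mol.
Mass: 496.1 mol × 84 g/mol = 41,670 g.

41.7 kg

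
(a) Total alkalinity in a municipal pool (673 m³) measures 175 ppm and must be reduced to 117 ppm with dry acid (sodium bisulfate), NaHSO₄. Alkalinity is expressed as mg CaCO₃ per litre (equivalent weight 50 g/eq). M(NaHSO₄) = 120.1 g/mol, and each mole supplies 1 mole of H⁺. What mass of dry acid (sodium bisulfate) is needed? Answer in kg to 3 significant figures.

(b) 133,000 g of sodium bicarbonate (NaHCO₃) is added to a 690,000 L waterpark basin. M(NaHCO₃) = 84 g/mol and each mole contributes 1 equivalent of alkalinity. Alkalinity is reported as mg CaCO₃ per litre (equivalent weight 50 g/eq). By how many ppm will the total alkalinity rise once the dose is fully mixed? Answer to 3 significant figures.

(a) 93.8 kg; (b) 115 ppm

(a) Volume: 673 m³ = 673,000 L.
(a) Alkalinity to neutralize: (175 − 117) = 58 mg/L as CaCO₃ × 673,000 L = 39,030 g as CaCO₃.
(a) Equivalents of H⁺ required: 39,030 ÷ 50 g/eq = 780.7 eq = 780.7 mol NaHSO₄.
(a) Mass of NaHSO₄: 780.7 × 120.1 = 93,760 g.

(b) Moles of NaHCO₃: 133,000 g ÷ 84 g/mol = 1583 mol → 1583 eq of alkalinity.
(b) As CaCO₃: 1583 eq × 50 g/eq = 79,170 g.
(b) Rise: 79,170 g / 690,000 L × 1000 = 114.7 mg/L.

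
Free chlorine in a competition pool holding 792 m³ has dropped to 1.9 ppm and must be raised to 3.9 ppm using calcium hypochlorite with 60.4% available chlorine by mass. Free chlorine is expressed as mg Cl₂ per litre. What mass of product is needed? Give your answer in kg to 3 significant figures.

2.62 kg

Volume: 792 m³ = 792,000 L.
Chlorine deficit: 3.9 − 1.9 = 2 ppm = 2 mg/L as Cl₂.
Cl₂ equivalent needed: 2 mg/L × 792,000 L = 1,584,000 mg = 1584 g.
Product at 60.4% available chlorine: 1584 / 0.604 = 2623 g.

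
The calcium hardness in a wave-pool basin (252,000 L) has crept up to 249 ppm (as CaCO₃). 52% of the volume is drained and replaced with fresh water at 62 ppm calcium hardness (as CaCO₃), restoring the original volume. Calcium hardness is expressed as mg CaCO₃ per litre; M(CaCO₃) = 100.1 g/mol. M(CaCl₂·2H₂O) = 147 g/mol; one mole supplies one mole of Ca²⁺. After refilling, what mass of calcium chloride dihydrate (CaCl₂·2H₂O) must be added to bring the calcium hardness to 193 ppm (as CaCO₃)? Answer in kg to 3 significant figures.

15.3 kg

After draining 52% and refilling: 249 × 0.48 + 62 × 0.52 = 151.76 ppm.
Deficit to target: 193 − 151.76 = 41.24 mg/L.
As CaCO₃: 41.24 mg/L × 252,000 L = 10,390 g; ÷ 100.1 = 103.8 mol Ca²⁺.
Mass: 103.8 × 147 = 15,260 g.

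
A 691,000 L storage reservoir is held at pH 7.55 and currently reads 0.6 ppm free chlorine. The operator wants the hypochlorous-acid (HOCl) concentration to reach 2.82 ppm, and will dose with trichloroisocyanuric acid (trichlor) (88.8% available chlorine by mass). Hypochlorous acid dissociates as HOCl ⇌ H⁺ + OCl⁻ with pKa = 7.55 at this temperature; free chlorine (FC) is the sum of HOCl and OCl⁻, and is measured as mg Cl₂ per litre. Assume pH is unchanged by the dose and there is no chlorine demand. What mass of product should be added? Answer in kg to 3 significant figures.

3.92 kg

[OCl⁻]/[HOCl] = 10^(pH − pKa) = 10^(7.55 − 7.55) = 1; fraction as HOCl = 1/(1 + 1) = 0.5.
Free chlorine required for 2.82 ppm HOCl: 2.82 / 0.5 = 5.64 ppm.
FC to add: 5.64 − 0.6 = 5.04 mg/L as Cl₂.
Cl₂ equivalent: 5.04 mg/L × 691,000 L = 3483 g.
Product at 88.8% available Cl: 3483 / 0.888 = 3922 g.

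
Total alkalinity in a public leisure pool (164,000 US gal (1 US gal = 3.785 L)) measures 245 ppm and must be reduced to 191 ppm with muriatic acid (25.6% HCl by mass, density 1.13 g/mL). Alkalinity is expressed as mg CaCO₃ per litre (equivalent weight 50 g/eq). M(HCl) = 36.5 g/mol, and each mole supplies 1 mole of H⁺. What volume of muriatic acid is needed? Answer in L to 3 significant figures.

84.6 L

Volume: 164,000 US gal × 3.785 L/gal = 620,740 L.
Alkalinity to neutralize: (245 − 191) = 54 mg/L as CaCO₃ × 620,740 L = 33,520 g as CaCO₃.
Equivalents of H⁺ required: 33,520 ÷ 50 g/eq = 670.4 eq = 670.4 mol HCl.
Mass of HCl: 670.4 × 36.5 = 24,470 g.
Mass of 25.6% solution: 24,470 / 0.256 = 95,580 g.
Volume: 95,580 g ÷ 1.13 g/mL = 84,590 mL.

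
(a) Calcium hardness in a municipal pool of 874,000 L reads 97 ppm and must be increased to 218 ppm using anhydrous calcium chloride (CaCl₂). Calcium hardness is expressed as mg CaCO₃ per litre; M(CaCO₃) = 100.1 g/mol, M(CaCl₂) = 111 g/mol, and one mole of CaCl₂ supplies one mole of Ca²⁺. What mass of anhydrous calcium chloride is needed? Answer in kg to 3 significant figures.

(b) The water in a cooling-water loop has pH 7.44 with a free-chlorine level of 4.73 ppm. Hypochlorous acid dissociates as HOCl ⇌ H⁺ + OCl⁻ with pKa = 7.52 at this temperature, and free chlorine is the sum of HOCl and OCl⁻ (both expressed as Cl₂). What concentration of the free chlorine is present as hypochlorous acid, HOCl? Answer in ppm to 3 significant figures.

(a) Hardness to add: (218 − 97) = 121 mg/L as CaCO₃ × 874,000 L = 105,800 g as CaCO₃.
(a) Moles of Ca²⁺ (1 mol Ca²⁺ ≡ 1 mol CaCO₃): 105,800 / 100.1 g/mol = 1056 mol.
(a) Mass of CaCl₂: 1056 × 111 = 117,300 g.

(b) [OCl⁻]/[HOCl] = 10^(pH − pKa) = 10^(7.44 − 7.52) = 10^-0.08 = 0.8318.
(b) Fraction as HOCl = 1 / (1 + 0.8318) = 0.5459.
(b) HOCl = 0.5459 × 4.73 ppm = 2.582 ppm.

(a) 117 kg; (b) 2.58 ppm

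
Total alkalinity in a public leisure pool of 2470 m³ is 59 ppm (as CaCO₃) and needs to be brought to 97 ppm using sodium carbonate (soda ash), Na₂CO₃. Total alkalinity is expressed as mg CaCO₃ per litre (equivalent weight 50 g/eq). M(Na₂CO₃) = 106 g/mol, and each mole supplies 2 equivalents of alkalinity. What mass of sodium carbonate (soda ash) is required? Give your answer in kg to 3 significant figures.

Volume: 2470 m³ = 2,470,000 L.
Alkalinity to add: (97 − 59) = 38 mg/L as CaCO₃ × 2,470,000 L = 93,860 g as CaCO₃.
Equivalents: 93,860 g ÷ 50 g/eq = 1877 eq.
Each mole of Na₂CO₃ supplies 2 eq, so 1877 / 2 = 938.6 mol.
Mass: 938.6 mol × 106 g/mol = 99,490 g.

99.5 kg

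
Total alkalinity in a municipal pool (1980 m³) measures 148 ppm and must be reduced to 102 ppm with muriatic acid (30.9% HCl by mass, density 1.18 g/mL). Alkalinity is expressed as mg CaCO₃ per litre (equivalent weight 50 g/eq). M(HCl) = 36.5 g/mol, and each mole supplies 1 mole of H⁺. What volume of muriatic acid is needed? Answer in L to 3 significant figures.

Volume: 1980 m³ = 1,980,000 L.
Alkalinity to neutralize: (148 − 102) = 46 mg/L as CaCO₃ × 1,980,000 L = 91,080 g as CaCO₃.
Equivalents of H⁺ required: 91,080 ÷ 50 g/eq = 1822 eq = 1822 mol HCl.
Mass of HCl: 1822 × 36.5 = 66,490 g.
Mass of 30.9% solution: 66,490 / 0.309 = 215,200 g.
Volume: 215,200 g ÷ 1.18 g/mL = 182,300 mL.

182 L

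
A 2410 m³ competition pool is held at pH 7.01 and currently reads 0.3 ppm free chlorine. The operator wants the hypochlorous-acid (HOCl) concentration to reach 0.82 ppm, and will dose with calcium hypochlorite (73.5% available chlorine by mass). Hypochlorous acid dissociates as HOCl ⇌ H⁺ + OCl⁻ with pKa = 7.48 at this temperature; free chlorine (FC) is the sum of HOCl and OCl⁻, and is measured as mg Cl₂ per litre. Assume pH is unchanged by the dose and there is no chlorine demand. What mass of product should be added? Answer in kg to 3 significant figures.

Volume: 2410 m³ = 2,410,000 L.
[OCl⁻]/[HOCl] = 10^(pH − pKa) = 10^(7.01 − 7.48) = 0.3388; fraction as HOCl = 1/(1 + 0.3388) = 0.7469.
Free chlorine required for 0.82 ppm HOCl: 0.82 / 0.7469 = 1.098 ppm.
FC to add: 1.098 − 0.3 = 0.7979 mg/L as Cl₂.
Cl₂ equivalent: 0.7979 mg/L × 2,410,000 L = 1923 g.
Product at 73.5% available Cl: 1923 / 0.735 = 2616 g.

2.62 kg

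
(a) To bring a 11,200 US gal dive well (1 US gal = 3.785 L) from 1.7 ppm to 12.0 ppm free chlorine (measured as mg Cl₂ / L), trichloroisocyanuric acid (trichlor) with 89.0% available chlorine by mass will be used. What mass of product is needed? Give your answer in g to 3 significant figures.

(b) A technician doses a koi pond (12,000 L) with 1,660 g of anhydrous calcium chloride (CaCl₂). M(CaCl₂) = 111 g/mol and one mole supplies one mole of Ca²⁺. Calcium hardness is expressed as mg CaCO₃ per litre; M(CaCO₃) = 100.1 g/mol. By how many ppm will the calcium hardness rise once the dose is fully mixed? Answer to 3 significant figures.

(a) Volume: 11,200 US gal × 3.785 L/gal = 42,392 L.
(a) Chlorine deficit: 12.0 − 1.7 = 10.3 ppm = 10.3 mg/L as Cl₂.
(a) Cl₂ equivalent needed: 10.3 mg/L × 42,392 L = 436,600 mg = 436.6 g.
(a) Product at 89.0% available chlorine: 436.6 / 0.89 = 490.6 g.

(b) Moles of Ca²⁺: 1,660 g ÷ 111 g/mol = 14.95 mol.
(b) As CaCO₃: 14.95 mol × 100.1 g/mol = 1497 g.
(b) Rise: 1497 g / 12,000 L × 1000 = 124.7 mg/L.

(a) 491 g; (b) 125 ppm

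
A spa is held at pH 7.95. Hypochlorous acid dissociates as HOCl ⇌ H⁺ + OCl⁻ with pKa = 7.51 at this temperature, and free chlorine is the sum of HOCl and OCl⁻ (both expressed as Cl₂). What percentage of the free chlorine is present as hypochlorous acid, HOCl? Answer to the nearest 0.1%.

26.6%

[OCl⁻]/[HOCl] = 10^(pH − pKa) = 10^(7.95 − 7.51) = 10^0.44 = 2.754.
Fraction as HOCl = 1 / (1 + 2.754) = 0.2664.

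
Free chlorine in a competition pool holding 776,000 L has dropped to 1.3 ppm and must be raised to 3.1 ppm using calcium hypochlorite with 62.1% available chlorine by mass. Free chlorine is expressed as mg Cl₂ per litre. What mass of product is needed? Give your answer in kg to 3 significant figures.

Chlorine deficit: 3.1 − 1.3 = 1.8 ppm = 1.8 mg/L as Cl₂.
Cl₂ equivalent needed: 1.8 mg/L × 776,000 L = 1,397,000 mg = 1397 g.
Product at 62.1% available chlorine: 1397 / 0.621 = 2249 g.

2.25 kg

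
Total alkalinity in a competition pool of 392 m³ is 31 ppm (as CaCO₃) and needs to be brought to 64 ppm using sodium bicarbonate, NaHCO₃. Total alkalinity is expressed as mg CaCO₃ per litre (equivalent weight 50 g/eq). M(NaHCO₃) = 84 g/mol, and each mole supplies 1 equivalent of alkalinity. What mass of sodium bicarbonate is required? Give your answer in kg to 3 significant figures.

Volume: 392 m³ = 392,000 L.
Alkalinity to add: (64 − 31) = 33 mg/L as CaCO₃ × 392,000 L = 12,940 g as CaCO₃.
Equivalents: 12,940 g ÷ 50 g/eq = 258.7 eq.
NaHCO₃ supplies 1 eq per mole → 258.7 mol.
Mass: 258.7 mol × 84 g/mol = 21,730 g.

21.7 kg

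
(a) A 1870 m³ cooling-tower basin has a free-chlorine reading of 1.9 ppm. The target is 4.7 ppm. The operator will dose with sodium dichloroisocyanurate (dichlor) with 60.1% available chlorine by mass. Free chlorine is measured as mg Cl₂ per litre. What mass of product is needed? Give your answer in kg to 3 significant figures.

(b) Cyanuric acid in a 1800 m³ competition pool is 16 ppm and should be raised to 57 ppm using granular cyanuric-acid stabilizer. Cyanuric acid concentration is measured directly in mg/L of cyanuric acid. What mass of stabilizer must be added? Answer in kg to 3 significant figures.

(a) 8.71 kg; (b) 73.8 kg

(a) Volume: 1870 m³ = 1,870,000 L.
(a) Chlorine deficit: 4.7 − 1.9 = 2.8 ppm = 2.8 mg/L as Cl₂.
(a) Cl₂ equivalent needed: 2.8 mg/L × 1,870,000 L = 5,236,000 mg = 5236 g.
(a) Product at 60.1% available chlorine: 5236 / 0.601 = 8712 g.

(b) Volume: 1800 m³ = 1,800,000 L.
(b) CYA to add: (57 − 16) = 41 mg/L × 1,800,000 L = 73,800 g cyanuric acid.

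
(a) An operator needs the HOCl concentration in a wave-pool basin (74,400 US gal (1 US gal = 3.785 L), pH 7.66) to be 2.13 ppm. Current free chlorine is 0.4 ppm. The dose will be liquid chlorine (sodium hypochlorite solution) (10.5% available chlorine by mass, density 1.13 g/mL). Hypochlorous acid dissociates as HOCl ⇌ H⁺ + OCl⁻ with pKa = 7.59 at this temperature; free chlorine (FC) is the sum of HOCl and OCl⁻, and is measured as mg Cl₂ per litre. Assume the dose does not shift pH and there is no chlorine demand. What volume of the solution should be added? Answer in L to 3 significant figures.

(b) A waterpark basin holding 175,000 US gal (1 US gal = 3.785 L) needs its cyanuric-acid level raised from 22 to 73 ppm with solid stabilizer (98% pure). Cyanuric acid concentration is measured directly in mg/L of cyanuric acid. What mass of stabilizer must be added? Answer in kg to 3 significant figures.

(a) 10.0 L; (b) 34.5 kg

(a) Volume: 74,400 US gal × 3.785 L/gal = 281,604 L.
(a) [OCl⁻]/[HOCl] = 10^(pH − pKa) = 10^(7.66 − 7.59) = 1.175; fraction as HOCl = 1/(1 + 1.175) = 0.4598.
(a) Free chlorine required for 2.13 ppm HOCl: 2.13 / 0.4598 = 4.633 ppm.
(a) FC to add: 4.633 − 0.4 = 4.233 mg/L as Cl₂.
(a) Cl₂ equivalent: 4.233 mg/L × 281,604 L = 1192 g.
(a) Product at 10.5% available Cl: 1192 / 0.105 = 11,350 g.
(a) Volume: 11,350 g ÷ 1.13 g/mL = 10,050 mL.

(b) Volume: 175,000 US gal × 3.785 L/gal = 662,375 L.
(b) CYA to add: (73 − 22) = 51 mg/L × 662,375 L = 33,780 g cyanuric acid.
(b) At 98% purity: 33,780 / 0.98 = 34,470 g product.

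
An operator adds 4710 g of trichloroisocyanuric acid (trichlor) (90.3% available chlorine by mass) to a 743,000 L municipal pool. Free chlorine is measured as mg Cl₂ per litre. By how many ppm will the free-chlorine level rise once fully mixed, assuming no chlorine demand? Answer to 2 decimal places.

5.72 ppm

Available chlorine delivered: 4710 g × 0.903 = 4253 g as Cl₂.
Concentration rise: 4253 g / 743,000 L = 5.724 mg/L = 5.72 ppm.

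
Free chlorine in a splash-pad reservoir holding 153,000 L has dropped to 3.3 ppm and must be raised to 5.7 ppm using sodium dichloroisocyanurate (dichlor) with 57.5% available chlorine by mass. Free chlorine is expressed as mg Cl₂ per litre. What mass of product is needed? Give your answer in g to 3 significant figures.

Chlorine deficit: 5.7 − 3.3 = 2.4 ppm = 2.4 mg/L as Cl₂.
Cl₂ equivalent needed: 2.4 mg/L × 153,000 L = 367,200 mg = 367.2 g.
Product at 57.5% available chlorine: 367.2 / 0.575 = 638.6 g.

639 g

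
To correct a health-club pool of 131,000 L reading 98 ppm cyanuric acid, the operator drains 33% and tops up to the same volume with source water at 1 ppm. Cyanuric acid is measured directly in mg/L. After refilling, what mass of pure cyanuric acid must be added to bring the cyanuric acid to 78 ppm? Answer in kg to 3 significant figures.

After draining 33% and refilling: 98 × 0.67 + 1 × 0.33 = 65.99 ppm.
Deficit to target: 78 − 65.99 = 12.01 mg/L.
Mass: 12.01 mg/L × 131,000 L = 1573 g cyanuric acid.

1.57 kg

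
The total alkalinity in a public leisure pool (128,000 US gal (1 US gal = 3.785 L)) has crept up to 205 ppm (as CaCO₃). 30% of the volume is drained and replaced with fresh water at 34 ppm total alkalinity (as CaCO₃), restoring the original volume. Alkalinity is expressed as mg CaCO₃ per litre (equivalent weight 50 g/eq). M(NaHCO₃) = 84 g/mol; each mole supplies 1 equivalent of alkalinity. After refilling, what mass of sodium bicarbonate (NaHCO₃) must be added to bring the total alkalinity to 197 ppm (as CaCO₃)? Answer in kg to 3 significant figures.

35.2 kg

Volume: 128,000 US gal × 3.785 L/gal = 484,480 L.
After draining 30% and refilling: 205 × 0.70 + 34 × 0.30 = 153.7 ppm.
Deficit to target: 197 − 153.7 = 43.3 mg/L.
As CaCO₃: 43.3 mg/L × 484,480 L = 20,980 g; ÷ 50 g/eq ÷ 1 = 419.6 mol NaHCO₃.
Mass: 419.6 × 84 = 35,240 g.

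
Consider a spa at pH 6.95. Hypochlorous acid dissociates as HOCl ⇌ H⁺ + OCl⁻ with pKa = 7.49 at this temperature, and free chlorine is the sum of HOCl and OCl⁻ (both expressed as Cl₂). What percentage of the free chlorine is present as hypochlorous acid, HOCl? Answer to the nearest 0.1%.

[OCl⁻]/[HOCl] = 10^(pH − pKa) = 10^(6.95 − 7.49) = 10^-0.54 = 0.2884.
Fraction as HOCl = 1 / (1 + 0.2884) = 0.7762.

77.6%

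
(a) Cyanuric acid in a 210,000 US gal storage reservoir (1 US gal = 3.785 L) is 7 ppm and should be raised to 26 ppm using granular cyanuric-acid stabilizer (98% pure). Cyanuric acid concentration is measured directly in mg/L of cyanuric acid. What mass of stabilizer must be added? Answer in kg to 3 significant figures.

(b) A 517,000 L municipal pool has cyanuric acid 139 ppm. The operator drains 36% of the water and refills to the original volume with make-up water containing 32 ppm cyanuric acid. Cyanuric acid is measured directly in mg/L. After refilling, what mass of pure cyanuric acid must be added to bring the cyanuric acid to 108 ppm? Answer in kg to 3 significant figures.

(a) Volume: 210,000 US gal × 3.785 L/gal = 794,850 L.
(a) CYA to add: (26 − 7) = 19 mg/L × 794,850 L = 15,100 g cyanuric acid.
(a) At 98% purity: 15,100 / 0.98 = 15,410 g product.

(b) After draining 36% and refilling: 139 × 0.64 + 32 × 0.36 = 100.48 ppm.
(b) Deficit to target: 108 − 100.48 = 7.52 mg/L.
(b) Mass: 7.52 mg/L × 517,000 L = 3888 g cyanuric acid.

(a) 15.4 kg; (b) 3.89 kg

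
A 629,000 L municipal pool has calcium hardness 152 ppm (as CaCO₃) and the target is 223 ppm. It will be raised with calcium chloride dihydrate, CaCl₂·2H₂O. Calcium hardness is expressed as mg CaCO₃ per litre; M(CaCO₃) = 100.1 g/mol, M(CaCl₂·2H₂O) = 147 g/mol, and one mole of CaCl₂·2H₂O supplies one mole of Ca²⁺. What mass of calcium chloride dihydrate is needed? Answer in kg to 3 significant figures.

Hardness to add: (223 − 152) = 71 mg/L as CaCO₃ × 629,000 L = 44,660 g as CaCO₃.
Moles of Ca²⁺ (1 mol Ca²⁺ ≡ 1 mol CaCO₃): 44,660 / 100.1 g/mol = 446.1 mol.
Mass of CaCl₂·2H₂O: 446.1 × 147 = 65,580 g.

65.6 kg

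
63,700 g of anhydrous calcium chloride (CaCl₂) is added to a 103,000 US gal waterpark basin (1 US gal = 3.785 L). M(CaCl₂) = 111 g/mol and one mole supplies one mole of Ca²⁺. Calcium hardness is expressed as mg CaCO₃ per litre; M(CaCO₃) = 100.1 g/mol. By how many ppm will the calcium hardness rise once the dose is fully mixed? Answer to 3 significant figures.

Volume: 103,000 US gal × 3.785 L/gal = 389,855 L.
Moles of Ca²⁺: 63,700 g ÷ 111 g/mol = 573.9 mol.
As CaCO₃: 573.9 mol × 100.1 g/mol = 57,440 g.
Rise: 57,440 g / 389,855 L × 1000 = 147.3 mg/L.

147 ppm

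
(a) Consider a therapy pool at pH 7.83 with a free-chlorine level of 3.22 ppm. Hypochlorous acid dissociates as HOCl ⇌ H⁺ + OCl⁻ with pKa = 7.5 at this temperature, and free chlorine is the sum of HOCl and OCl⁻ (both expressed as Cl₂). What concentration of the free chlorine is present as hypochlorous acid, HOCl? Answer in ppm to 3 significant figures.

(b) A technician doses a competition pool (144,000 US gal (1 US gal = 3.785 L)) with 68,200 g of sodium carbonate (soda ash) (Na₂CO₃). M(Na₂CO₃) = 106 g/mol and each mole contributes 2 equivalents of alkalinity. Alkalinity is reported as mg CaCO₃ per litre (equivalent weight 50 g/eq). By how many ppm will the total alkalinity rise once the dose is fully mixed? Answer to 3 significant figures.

(a) 1.03 ppm; (b) 118 ppm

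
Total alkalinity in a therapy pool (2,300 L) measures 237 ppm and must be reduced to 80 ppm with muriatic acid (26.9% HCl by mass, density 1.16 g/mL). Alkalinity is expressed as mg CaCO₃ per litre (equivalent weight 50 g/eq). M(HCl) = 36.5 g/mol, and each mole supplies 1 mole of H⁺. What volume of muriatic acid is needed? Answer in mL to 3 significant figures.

845 mL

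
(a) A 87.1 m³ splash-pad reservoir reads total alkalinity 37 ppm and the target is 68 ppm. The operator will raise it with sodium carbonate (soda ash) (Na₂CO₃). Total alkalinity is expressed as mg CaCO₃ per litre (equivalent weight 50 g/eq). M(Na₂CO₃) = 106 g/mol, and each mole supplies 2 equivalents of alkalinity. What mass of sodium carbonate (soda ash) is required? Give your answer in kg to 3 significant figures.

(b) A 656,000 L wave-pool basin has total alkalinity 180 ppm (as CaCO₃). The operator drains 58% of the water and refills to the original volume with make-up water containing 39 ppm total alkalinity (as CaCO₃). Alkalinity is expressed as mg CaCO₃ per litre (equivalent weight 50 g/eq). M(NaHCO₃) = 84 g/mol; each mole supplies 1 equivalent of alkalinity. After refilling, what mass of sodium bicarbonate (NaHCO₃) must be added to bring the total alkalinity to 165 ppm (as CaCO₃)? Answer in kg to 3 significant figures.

(a) Volume: 87.1 m³ = 87,100 L.
(a) Alkalinity to add: (68 − 37) = 31 mg/L as CaCO₃ × 87,100 L = 2700 g as CaCO₃.
(a) Equivalents: 2700 g ÷ 50 g/eq = 54 eq.
(a) Each mole of Na₂CO₃ supplies 2 eq, so 54 / 2 = 27 mol.
(a) Mass: 27 mol × 106 g/mol = 2862 g.

(b) After draining 58% and refilling: 180 × 0.42 + 39 × 0.58 = 98.22 ppm.
(b) Deficit to target: 165 − 98.22 = 66.78 mg/L.
(b) As CaCO₃: 66.78 mg/L × 656,000 L = 43,810 g; ÷ 50 g/eq ÷ 1 = 876.2 mol NaHCO₃.
(b) Mass: 876.2 × 84 = 73,600 g.

(a) 2.86 kg; (b) 73.6 kg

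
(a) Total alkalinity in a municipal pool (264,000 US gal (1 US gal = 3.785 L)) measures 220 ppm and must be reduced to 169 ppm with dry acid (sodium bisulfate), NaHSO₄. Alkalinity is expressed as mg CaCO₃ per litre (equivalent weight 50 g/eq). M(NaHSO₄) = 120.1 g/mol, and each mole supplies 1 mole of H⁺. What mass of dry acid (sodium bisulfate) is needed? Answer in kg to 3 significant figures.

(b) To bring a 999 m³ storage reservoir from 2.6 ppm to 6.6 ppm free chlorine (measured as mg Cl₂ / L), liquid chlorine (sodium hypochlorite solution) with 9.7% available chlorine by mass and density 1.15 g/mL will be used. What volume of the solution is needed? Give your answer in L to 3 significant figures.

(a) 122 kg; (b) 35.8 L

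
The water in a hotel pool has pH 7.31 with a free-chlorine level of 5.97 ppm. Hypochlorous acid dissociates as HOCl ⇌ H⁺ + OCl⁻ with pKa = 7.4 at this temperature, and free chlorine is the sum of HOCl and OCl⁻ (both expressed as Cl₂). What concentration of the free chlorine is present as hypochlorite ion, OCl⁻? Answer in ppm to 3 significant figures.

2.68 ppm

[OCl⁻]/[HOCl] = 10^(pH − pKa) = 10^(7.31 − 7.4) = 10^-0.09 = 0.8128.
Fraction as HOCl = 1 / (1 + 0.8128) = 0.5516.
OCl⁻ = (1 − 0.5516) × 5.97 ppm = 2.677 ppm.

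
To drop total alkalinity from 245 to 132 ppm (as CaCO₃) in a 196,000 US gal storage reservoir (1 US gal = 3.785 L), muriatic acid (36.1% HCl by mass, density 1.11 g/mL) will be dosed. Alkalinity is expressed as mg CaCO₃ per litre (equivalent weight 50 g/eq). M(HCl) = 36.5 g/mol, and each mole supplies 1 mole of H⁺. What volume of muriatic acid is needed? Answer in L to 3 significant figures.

153 L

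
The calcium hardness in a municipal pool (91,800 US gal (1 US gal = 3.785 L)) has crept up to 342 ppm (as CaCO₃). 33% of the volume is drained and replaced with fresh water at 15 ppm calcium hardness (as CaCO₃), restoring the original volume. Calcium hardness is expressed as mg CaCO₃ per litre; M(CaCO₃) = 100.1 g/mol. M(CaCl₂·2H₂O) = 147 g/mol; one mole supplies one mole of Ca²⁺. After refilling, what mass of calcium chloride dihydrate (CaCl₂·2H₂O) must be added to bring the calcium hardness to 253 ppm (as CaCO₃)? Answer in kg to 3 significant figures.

9.65 kg

Volume: 91,800 US gal × 3.785 L/gal = 347,463 L.
After draining 33% and refilling: 342 × 0.67 + 15 × 0.33 = 234.09 ppm.
Deficit to target: 253 − 234.09 = 18.91 mg/L.
As CaCO₃: 18.91 mg/L × 347,463 L = 6571 g; ÷ 100.1 = 65.64 mol Ca²⁺.
Mass: 65.64 × 147 = 9649 g.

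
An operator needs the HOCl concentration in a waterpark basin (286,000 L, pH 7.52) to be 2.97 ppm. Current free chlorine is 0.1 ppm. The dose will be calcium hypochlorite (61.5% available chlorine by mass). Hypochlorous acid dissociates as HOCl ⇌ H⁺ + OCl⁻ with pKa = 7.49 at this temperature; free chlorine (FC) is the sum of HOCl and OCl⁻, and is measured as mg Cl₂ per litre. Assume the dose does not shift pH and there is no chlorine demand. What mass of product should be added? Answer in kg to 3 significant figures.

2.81 kg

[OCl⁻]/[HOCl] = 10^(pH − pKa) = 10^(7.52 − 7.49) = 1.072; fraction as HOCl = 1/(1 + 1.072) = 0.4827.
Free chlorine required for 2.97 ppm HOCl: 2.97 / 0.4827 = 6.152 ppm.
FC to add: 6.152 − 0.1 = 6.052 mg/L as Cl₂.
Cl₂ equivalent: 6.052 mg/L × 286,000 L = 1731 g.
Product at 61.5% available Cl: 1731 / 0.615 = 2815 g.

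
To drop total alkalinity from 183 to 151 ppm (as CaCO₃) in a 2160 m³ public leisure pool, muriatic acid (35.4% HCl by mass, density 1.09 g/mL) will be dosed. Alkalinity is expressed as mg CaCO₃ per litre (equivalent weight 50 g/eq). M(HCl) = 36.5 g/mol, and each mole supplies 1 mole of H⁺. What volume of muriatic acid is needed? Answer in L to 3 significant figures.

131 L

Volume: 2160 m³ = 2,160,000 L.
Alkalinity to neutralize: (183 − 151) = 32 mg/L as CaCO₃ × 2,160,000 L = 69,120 g as CaCO₃.
Equivalents of H⁺ required: 69,120 ÷ 50 g/eq = 1382 eq = 1382 mol HCl.
Mass of HCl: 1382 × 36.5 = 50,460 g.
Mass of 35.4% solution: 50,460 / 0.354 = 142,500 g.
Volume: 142,500 g ÷ 1.09 g/mL = 130,800 mL.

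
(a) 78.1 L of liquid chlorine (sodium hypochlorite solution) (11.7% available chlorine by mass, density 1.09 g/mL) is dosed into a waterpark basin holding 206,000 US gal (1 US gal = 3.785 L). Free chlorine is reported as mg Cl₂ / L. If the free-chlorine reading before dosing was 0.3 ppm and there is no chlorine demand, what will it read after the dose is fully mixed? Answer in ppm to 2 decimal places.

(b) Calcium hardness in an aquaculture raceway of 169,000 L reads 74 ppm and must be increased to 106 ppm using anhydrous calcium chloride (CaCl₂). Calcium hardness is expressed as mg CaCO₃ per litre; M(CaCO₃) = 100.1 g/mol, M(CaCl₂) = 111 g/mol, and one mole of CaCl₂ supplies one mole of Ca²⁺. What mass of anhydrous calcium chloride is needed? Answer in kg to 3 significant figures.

(a) 13.07 ppm; (b) 6.00 kg

(a) Volume: 206,000 US gal × 3.785 L/gal = 779,710 L.
(a) Mass of solution: 78.1 L × 1000 mL/L × 1.09 g/mL = 85,130 g.
(a) Available chlorine delivered: 85,130 g × 0.117 = 9960 g as Cl₂.
(a) Concentration rise: 9960 g / 779,710 L = 12.77 mg/L = 12.77 ppm.
(a) Final FC: 0.3 + 12.77 = 13.07 ppm.

(b) Hardness to add: (106 − 74) = 32 mg/L as CaCO₃ × 169,000 L = 5408 g as CaCO₃.
(b) Moles of Ca²⁺ (1 mol Ca²⁺ ≡ 1 mol CaCO₃): 5408 / 100.1 g/mol = 54.03 mol.
(b) Mass of CaCl₂: 54.03 × 111 = 5997 g.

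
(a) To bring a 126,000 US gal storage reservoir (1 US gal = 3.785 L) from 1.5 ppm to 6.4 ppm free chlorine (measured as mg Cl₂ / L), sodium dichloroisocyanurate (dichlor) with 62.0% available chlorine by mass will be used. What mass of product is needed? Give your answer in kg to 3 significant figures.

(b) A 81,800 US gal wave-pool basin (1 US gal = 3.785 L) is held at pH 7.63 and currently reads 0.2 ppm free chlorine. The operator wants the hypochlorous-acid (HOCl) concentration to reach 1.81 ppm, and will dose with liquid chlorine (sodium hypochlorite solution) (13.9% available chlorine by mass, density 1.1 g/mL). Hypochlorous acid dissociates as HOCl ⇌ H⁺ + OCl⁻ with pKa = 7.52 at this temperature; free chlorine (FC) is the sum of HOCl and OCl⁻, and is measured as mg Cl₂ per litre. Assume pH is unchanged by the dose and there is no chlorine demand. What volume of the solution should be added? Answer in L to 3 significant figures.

(a) 3.77 kg; (b) 7.98 L

(a) Volume: 126,000 US gal × 3.785 L/gal = 476,910 L.
(a) Chlorine deficit: 6.4 − 1.5 = 4.9 ppm = 4.9 mg/L as Cl₂.
(a) Cl₂ equivalent needed: 4.9 mg/L × 476,910 L = 2,337,000 mg = 2337 g.
(a) Product at 62.0% available chlorine: 2337 / 0.62 = 3769 g.

(b) Volume: 81,800 US gal × 3.785 L/gal = 309,613 L.
(b) [OCl⁻]/[HOCl] = 10^(pH − pKa) = 10^(7.63 − 7.52) = 1.288; fraction as HOCl = 1/(1 + 1.288) = 0.437.
(b) Free chlorine required for 1.81 ppm HOCl: 1.81 / 0.437 = 4.142 ppm.
(b) FC to add: 4.142 − 0.2 = 3.942 mg/L as Cl₂.
(b) Cl₂ equivalent: 3.942 mg/L × 309,613 L = 1220 g.
(b) Product at 13.9% available Cl: 1220 / 0.139 = 8780 g.
(b) Volume: 8780 g ÷ 1.1 g/mL = 7982 mL.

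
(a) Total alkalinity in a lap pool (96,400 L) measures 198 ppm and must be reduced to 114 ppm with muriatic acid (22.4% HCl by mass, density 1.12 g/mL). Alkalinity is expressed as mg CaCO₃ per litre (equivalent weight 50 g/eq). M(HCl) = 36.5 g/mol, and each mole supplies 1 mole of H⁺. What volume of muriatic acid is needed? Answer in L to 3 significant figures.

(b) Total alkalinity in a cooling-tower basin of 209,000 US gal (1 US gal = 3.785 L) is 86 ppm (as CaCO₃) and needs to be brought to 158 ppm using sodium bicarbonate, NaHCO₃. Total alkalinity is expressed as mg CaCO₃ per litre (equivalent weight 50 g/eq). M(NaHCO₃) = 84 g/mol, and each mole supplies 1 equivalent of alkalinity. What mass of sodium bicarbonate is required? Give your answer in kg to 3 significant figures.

(a) Alkalinity to neutralize: (198 − 114) = 84 mg/L as CaCO₃ × 96,400 L = 8098 g as CaCO₃.
(a) Equivalents of H⁺ required: 8098 ÷ 50 g/eq = 162 eq = 162 mol HCl.
(a) Mass of HCl: 162 × 36.5 = 5911 g.
(a) Mass of 22.4% solution: 5911 / 0.224 = 26,390 g.
(a) Volume: 26,390 g ÷ 1.12 g/mL = 23,560 mL.

(b) Volume: 209,000 US gal × 3.785 L/gal = 791,065 L.
(b) Alkalinity to add: (158 − 86) = 72 mg/L as CaCO₃ × 791,065 L = 56,960 g as CaCO₃.
(b) Equivalents: 56,960 g ÷ 50 g/eq = 1139 eq.
(b) NaHCO₃ supplies 1 eq per mole → 1139 mol.
(b) Mass: 1139 mol × 84 g/mol = 95,690 g.

(a) 23.6 L; (b) 95.7 kg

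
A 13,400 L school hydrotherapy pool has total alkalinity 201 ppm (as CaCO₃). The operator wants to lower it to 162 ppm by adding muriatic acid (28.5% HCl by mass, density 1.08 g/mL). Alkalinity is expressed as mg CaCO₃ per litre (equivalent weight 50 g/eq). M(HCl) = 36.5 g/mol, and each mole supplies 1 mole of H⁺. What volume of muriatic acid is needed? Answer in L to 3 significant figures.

Alkalinity to neutralize: (201 − 162) = 39 mg/L as CaCO₃ × 13,400 L = 522.6 g as CaCO₃.
Equivalents of H⁺ required: 522.6 ÷ 50 g/eq = 10.45 eq = 10.45 mol HCl.
Mass of HCl: 10.45 × 36.5 = 381.5 g.
Mass of 28.5% solution: 381.5 / 0.285 = 1339 g.
Volume: 1339 g ÷ 1.08 g/mL = 1239 mL.

1.24 L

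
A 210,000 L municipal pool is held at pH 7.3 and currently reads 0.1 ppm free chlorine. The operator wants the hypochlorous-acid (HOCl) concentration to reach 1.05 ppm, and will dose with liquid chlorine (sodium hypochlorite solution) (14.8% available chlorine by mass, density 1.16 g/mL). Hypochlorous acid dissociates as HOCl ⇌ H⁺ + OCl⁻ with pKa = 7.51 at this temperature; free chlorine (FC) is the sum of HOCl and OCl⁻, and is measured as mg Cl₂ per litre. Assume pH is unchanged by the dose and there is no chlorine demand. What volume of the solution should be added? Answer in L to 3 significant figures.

1.95 L

[OCl⁻]/[HOCl] = 10^(pH − pKa) = 10^(7.3 − 7.51) = 0.6166; fraction as HOCl = 1/(1 + 0.6166) = 0.6186.
Free chlorine required for 1.05 ppm HOCl: 1.05 / 0.6186 = 1.697 ppm.
FC to add: 1.697 − 0.1 = 1.597 mg/L as Cl₂.
Cl₂ equivalent: 1.597 mg/L × 210,000 L = 335.5 g.
Product at 14.8% available Cl: 335.5 / 0.148 = 2267 g.
Volume: 2267 g ÷ 1.16 g/mL = 1954 mL.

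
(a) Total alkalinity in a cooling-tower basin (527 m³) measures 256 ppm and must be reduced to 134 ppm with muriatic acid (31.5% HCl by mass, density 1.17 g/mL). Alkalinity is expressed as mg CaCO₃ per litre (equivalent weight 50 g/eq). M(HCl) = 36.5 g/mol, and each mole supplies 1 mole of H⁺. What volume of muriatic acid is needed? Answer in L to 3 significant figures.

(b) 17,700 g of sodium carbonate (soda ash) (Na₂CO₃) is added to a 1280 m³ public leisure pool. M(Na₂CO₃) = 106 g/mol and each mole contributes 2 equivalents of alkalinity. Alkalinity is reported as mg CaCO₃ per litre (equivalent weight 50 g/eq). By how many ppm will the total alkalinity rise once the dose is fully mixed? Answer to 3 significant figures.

(a) Volume: 527 m³ = 527,000 L.
(a) Alkalinity to neutralize: (256 − 134) = 122 mg/L as CaCO₃ × 527,000 L = 64,290 g as CaCO₃.
(a) Equivalents of H⁺ required: 64,290 ÷ 50 g/eq = 1286 eq = 1286 mol HCl.
(a) Mass of HCl: 1286 × 36.5 = 46,930 g.
(a) Mass of 31.5% solution: 46,930 / 0.315 = 149,000 g.
(a) Volume: 149,000 g ÷ 1.17 g/mL = 127,300 mL.

(b) Volume: 1280 m³ = 1,280,000 L.
(b) Moles of Na₂CO₃: 17,700 g ÷ 106 g/mol = 167 mol → 334 eq of alkalinity.
(b) As CaCO₃: 334 eq × 50 g/eq = 16,700 g.
(b) Rise: 16,700 g / 1,280,000 L × 1000 = 13.05 mg/L.

(a) 127 L; (b) 13.0 ppm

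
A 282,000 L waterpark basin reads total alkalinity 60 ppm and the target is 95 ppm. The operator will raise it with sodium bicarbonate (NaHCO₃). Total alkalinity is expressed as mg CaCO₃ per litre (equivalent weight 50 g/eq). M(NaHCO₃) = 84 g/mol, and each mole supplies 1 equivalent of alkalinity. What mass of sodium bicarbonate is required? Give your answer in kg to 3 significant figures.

Alkalinity to add: (95 − 60) = 35 mg/L as CaCO₃ × 282,000 L = 9870 g as CaCO₃.
Equivalents: 9870 g ÷ 50 g/eq = 197.4 eq.
NaHCO₃ supplies 1 eq per mole → 197.4 mol.
Mass: 197.4 mol × 84 g/mol = 16,580 g.

16.6 kg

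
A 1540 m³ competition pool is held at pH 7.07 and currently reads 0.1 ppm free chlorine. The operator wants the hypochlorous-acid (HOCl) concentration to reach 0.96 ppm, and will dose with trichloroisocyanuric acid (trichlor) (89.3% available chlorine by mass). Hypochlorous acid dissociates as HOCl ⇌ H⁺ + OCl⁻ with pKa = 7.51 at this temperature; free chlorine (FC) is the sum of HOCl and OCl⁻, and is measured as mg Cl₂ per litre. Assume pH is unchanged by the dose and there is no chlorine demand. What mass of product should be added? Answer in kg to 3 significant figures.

Volume: 1540 m³ = 1,540,000 L.
[OCl⁻]/[HOCl] = 10^(pH − pKa) = 10^(7.07 − 7.51) = 0.3631; fraction as HOCl = 1/(1 + 0.3631) = 0.7336.
Free chlorine required for 0.96 ppm HOCl: 0.96 / 0.7336 = 1.309 ppm.
FC to add: 1.309 − 0.1 = 1.209 mg/L as Cl₂.
Cl₂ equivalent: 1.209 mg/L × 1,540,000 L = 1861 g.
Product at 89.3% available Cl: 1861 / 0.893 = 2084 g.

2.08 kg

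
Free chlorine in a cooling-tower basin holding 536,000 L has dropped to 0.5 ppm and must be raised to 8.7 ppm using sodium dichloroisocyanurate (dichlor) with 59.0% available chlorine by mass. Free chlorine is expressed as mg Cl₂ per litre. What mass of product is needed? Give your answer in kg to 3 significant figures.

7.45 kg

Chlorine deficit: 8.7 − 0.5 = 8.2 ppm = 8.2 mg/L as Cl₂.
Cl₂ equivalent needed: 8.2 mg/L × 536,000 L = 4,395,000 mg = 4395 g.
Product at 59.0% available chlorine: 4395 / 0.59 = 7449 g.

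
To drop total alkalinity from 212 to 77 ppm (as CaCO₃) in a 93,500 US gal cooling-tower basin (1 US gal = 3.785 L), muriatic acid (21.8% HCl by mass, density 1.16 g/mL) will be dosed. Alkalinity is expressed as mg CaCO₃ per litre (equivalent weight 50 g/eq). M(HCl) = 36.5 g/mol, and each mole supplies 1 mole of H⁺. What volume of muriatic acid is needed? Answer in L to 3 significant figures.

138 L

Volume: 93,500 US gal × 3.785 L/gal = 353,898 L.
Alkalinity to neutralize: (212 − 77) = 135 mg/L as CaCO₃ × 353,898 L = 47,780 g as CaCO₃.
Equivalents of H⁺ required: 47,780 ÷ 50 g/eq = 955.5 eq = 955.5 mol HCl.
Mass of HCl: 955.5 × 36.5 = 34,880 g.
Mass of 21.8% solution: 34,880 / 0.218 = 160,000 g.
Volume: 160,000 g ÷ 1.16 g/mL = 137,900 mL.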